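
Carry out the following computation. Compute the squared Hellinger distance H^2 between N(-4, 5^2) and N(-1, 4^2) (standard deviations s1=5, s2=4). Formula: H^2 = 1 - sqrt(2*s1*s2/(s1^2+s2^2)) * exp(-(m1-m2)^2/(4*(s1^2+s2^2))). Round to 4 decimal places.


Squared Hellinger distance for Gaussians:
H^2 = 1 - sqrt(2*s1*s2/(s1^2+s2^2)) * exp(-(m1-m2)^2/(4*(s1^2+s2^2))).
s1^2 = 25, s2^2 = 16, s1^2+s2^2 = 41.
sqrt(2*5*4/(41)) = 0.98773.
(m1-m2)^2 = (-3)^2 = 9.
exp(-9/(4*41)) = exp(-0.054878) = 0.946601.
H^2 = 1 - 0.98773*0.946601 = 0.0650

0.0650


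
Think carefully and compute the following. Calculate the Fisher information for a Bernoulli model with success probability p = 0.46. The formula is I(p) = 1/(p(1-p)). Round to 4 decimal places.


For Bernoulli(p), Fisher information is I(p) = 1/(p*(1-p)).
p = 0.46, 1-p = 0.54.
p*(1-p) = 0.2484.
I(p) = 1/0.2484 = 4.0258

4.0258


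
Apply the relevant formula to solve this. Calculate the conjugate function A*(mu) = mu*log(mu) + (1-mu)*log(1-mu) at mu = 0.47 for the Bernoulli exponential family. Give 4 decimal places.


Legendre transform for Bernoulli:
A*(mu) = mu*log(mu) + (1-mu)*log(1-mu).
mu = 0.47, 1-mu = 0.53.
mu*log(mu) = 0.47*log(0.47) = -0.354861.
(1-mu)*log(1-mu) = 0.53*log(0.53) = -0.336485.
A* = -0.354861 + -0.336485 = -0.6913

-0.6913


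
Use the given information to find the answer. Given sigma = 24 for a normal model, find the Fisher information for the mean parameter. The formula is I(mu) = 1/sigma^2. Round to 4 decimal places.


The Fisher information for the mean of a normal distribution is I(mu) = 1/sigma^2.
sigma = 24, so sigma^2 = 576.
I(mu) = 1/576 = 0.0017

0.0017


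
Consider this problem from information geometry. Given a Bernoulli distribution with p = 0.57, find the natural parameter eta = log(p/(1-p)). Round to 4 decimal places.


Natural parameter for Bernoulli: eta = log(p/(1-p)).
p = 0.57, 1-p = 0.43.
p/(1-p) = 1.325581.
eta = log(1.325581) = 0.2819

0.2819


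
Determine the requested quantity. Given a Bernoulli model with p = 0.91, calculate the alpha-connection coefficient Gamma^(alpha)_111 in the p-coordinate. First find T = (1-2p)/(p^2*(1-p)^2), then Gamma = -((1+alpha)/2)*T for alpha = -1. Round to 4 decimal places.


Skewness (Amari-Chentsov) tensor: T = (1-2p)/(p^2*(1-p)^2).
p = 0.91, 1-2p = -0.82, p^2 = 0.8281, (1-p)^2 = 0.0081.
T = -0.82/(0.8281 * 0.0081) = -122.249206.
In the p-coordinate, Gamma^(alpha) = Gamma^(0) - (alpha/2)*T with Gamma^(0) = (1/2)*g'(p) = -T/2,
so Gamma^(alpha) = -((1+alpha)/2)*T.
alpha = -1, -(1+alpha)/2 = 0.0.
Gamma = 0.0 * -122.249206 = 0.0000

0.0000


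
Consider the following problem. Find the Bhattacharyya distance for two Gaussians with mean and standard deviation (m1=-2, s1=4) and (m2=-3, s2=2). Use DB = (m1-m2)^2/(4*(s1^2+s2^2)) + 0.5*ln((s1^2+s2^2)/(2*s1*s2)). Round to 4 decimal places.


Bhattacharyya distance between two Gaussians:
DB = (m1-m2)^2/(4*(s1^2+s2^2)) + (1/2)*ln((s1^2+s2^2)/(2*s1*s2)).
(m1-m2)^2 = (1)^2 = 1.
s1^2+s2^2 = 16 + 4 = 20.
term1 = 1/80 = 0.0125.
term2 = 0.5*ln(20/16.0) = 0.111572.
DB = 0.0125 + 0.111572 = 0.1241

0.1241


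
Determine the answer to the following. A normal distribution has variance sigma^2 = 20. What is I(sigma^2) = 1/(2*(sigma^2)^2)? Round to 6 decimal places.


Fisher information for variance: I(sigma^2) = 1/(2*sigma^4).
sigma^2 = 20, so sigma^4 = 400.
I = 1/(2*400) = 1/800 = 0.001250

0.001250


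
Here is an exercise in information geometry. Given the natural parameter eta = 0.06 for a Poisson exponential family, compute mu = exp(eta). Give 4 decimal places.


Expectation parameter for Poisson exponential family:
mu = exp(eta).
eta = 0.06.
mu = exp(0.06) = 1.0618

1.0618


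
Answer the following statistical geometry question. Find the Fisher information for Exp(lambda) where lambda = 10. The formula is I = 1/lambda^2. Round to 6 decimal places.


Fisher information for exponential: I(lambda) = 1/lambda^2.
lambda = 10, lambda^2 = 100.
I = 1/100 = 0.010000

0.010000


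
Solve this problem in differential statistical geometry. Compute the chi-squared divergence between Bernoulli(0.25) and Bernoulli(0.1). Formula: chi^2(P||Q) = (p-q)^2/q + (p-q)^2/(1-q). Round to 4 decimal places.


Chi-squared divergence between Bernoulli distributions:
chi^2 = (p-q)^2/q + (p-q)^2/(1-q).
p = 0.25, q = 0.1, p-q = 0.15.
(p-q)^2 = 0.0225.
term1 = 0.0225/0.1 = 0.225.
term2 = 0.0225/0.9 = 0.025.
chi^2 = 0.225 + 0.025 = 0.2500

0.2500


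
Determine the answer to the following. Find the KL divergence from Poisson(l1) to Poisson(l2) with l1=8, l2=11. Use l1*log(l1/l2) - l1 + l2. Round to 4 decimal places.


KL divergence for Poisson:
KL = l1*log(l1/l2) - l1 + l2.
l1 = 8, l2 = 11.
log(8/11) = -0.318454.
l1*log(l1/l2) = 8 * -0.318454 = -2.54763.
KL = -2.54763 - 8 + 11 = 0.4524

0.4524


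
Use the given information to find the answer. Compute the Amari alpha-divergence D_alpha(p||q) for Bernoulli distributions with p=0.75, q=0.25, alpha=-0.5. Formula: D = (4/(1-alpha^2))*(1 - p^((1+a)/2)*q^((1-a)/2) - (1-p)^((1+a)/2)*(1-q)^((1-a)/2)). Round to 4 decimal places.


Amari alpha-divergence:
D = (4/(1-alpha^2))*(1 - p^((1+a)/2)*q^((1-a)/2) - (1-p)^((1+a)/2)*(1-q)^((1-a)/2)).
alpha = -0.5, p = 0.75, q = 0.25.
e1 = (1+alpha)/2 = 0.25, e2 = (1-alpha)/2 = 0.75.
t1 = p^e1 * q^e2 = 0.75^0.25 * 0.25^0.75 = 0.329019.
t2 = (1-p)^e1 * (1-q)^e2 = 0.25^0.25 * 0.75^0.75 = 0.569877.
4/(1-alpha^2) = 5.333333.
D = 5.333333*(1 - 0.329019 - 0.569877) = 0.5392

0.5392


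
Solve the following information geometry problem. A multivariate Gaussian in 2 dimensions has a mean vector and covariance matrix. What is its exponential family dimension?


Exponential family dimension calculation:
For 2-dim MVN: mean has 2 params, covariance has 2*3/2 = 3 unique entries.
Total dim = 2 + 3 = 5.

5


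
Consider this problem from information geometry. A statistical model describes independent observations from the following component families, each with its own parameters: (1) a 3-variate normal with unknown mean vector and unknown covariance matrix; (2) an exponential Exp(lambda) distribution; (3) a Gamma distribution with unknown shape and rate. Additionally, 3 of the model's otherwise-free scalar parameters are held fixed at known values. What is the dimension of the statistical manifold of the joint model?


The dimension of a statistical manifold equals the number of free
(independent) real parameters of the model. For a product of independent
blocks the parameter counts add.
- 3-variate normal: 3 (mean) + 3*4/2 = 6 (symmetric covariance) = 9.
- exponential (lambda): 1.
- Gamma (shape, rate): 2.
Total = 9 + 1 + 2 = 12.
3 parameter(s) fixed at known values: 12 - 3 = 9.
Dimension = 9

9


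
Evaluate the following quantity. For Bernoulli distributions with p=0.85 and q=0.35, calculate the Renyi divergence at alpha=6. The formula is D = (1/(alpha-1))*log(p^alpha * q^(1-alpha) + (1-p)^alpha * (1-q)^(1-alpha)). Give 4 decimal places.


Renyi divergence of order alpha between Bernoulli distributions:
D = (1/(alpha-1))*log(p^alpha * q^(1-alpha) + (1-p)^alpha * (1-q)^(1-alpha)).
alpha = 6, p = 0.85, q = 0.35.
p^alpha * q^(1-alpha) = 0.85^6 * 0.35^-5 = 71.808083.
(1-p)^alpha * (1-q)^(1-alpha) = 0.15^6 * 0.65^-5 = 9.8e-05.
sum = 71.808083 + 9.8e-05 = 71.808181.
D = (1/5)*log(71.808181) = 0.8548

0.8548


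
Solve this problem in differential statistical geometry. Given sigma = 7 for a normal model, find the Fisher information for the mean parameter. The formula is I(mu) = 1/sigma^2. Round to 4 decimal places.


The Fisher information for the mean of a normal distribution is I(mu) = 1/sigma^2.
sigma = 7, so sigma^2 = 49.
I(mu) = 1/49 = 0.0204

0.0204


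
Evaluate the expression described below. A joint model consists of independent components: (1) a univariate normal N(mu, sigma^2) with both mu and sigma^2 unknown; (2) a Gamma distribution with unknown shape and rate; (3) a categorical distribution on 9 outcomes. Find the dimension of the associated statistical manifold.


The dimension of a statistical manifold equals the number of free
(independent) real parameters of the model. For a product of independent
blocks the parameter counts add.
- normal (mu, sigma^2): 2.
- Gamma (shape, rate): 2.
- categorical on 9 outcomes (probabilities sum to 1): 9-1 = 8.
Total = 2 + 2 + 8 = 12.
Dimension = 12

12


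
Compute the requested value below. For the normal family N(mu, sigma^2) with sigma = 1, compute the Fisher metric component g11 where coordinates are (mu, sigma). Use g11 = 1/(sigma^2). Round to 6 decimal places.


For the 2-parameter normal family, the Fisher metric has:
  g11 = 1/sigma^2, g22 = 2/sigma^2.
sigma = 1, sigma^2 = 1.
g11 = 1.000000

1.000000


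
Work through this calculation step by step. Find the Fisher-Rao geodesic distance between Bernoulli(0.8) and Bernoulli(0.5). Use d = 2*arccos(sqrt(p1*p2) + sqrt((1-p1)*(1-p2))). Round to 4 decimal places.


Geodesic distance on Bernoulli manifold:
d(p1,p2) = 2*arccos(sqrt(p1*p2) + sqrt((1-p1)*(1-p2))).
sqrt(p1*p2) = sqrt(0.8*0.5) = 0.632456.
sqrt((1-p1)*(1-p2)) = sqrt(0.2*0.5) = 0.316228.
arg = 0.632456 + 0.316228 = 0.948683.
d = 2*arccos(0.948683) = 0.6435

0.6435


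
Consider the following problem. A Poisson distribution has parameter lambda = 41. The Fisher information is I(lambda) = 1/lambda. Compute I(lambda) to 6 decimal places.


Fisher information for Poisson: I(lambda) = 1/lambda.
lambda = 41.
I(lambda) = 1/41 = 0.024390

0.024390


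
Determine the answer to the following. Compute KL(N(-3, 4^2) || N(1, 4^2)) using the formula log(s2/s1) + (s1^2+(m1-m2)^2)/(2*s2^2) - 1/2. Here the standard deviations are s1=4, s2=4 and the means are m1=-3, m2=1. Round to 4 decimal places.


KL divergence between normal distributions:
KL = log(s2/s1) + (s1^2 + (m1-m2)^2)/(2*s2^2) - 1/2.
log(4/4) = 0.0.
(4^2 + (-3-1)^2)/(2*4^2) = (16 + 16)/32 = 1.0.
KL = 0.0 + 1.0 - 0.5 = 0.5000

0.5000


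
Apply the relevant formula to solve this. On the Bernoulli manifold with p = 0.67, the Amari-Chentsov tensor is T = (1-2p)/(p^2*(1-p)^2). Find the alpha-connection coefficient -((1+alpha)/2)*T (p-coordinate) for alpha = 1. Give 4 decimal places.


Skewness (Amari-Chentsov) tensor: T = (1-2p)/(p^2*(1-p)^2).
p = 0.67, 1-2p = -0.34, p^2 = 0.4489, (1-p)^2 = 0.1089.
T = -0.34/(0.4489 * 0.1089) = -6.955069.
In the p-coordinate, Gamma^(alpha) = Gamma^(0) - (alpha/2)*T with Gamma^(0) = (1/2)*g'(p) = -T/2,
so Gamma^(alpha) = -((1+alpha)/2)*T.
alpha = 1, -(1+alpha)/2 = -1.0.
Gamma = -1.0 * -6.955069 = 6.9551

6.9551


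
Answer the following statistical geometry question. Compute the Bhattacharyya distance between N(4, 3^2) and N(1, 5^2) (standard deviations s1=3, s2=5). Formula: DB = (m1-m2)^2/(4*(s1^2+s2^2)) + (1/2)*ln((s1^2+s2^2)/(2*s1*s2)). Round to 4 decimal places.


Bhattacharyya distance between two Gaussians:
DB = (m1-m2)^2/(4*(s1^2+s2^2)) + (1/2)*ln((s1^2+s2^2)/(2*s1*s2)).
(m1-m2)^2 = (3)^2 = 9.
s1^2+s2^2 = 9 + 25 = 34.
term1 = 9/136 = 0.066176.
term2 = 0.5*ln(34/30.0) = 0.062582.
DB = 0.066176 + 0.062582 = 0.1288

0.1288


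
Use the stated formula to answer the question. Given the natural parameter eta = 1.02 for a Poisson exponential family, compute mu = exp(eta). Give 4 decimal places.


Expectation parameter for Poisson exponential family:
mu = exp(eta).
eta = 1.02.
mu = exp(1.02) = 2.7732

2.7732


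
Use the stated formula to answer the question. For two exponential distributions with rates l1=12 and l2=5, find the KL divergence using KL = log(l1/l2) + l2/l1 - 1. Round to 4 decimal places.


KL divergence for exponential family:
KL = log(l1/l2) + l2/l1 - 1.
log(12/5) = 0.875469.
5/12 = 0.416667.
KL = 0.875469 + 0.416667 - 1 = 0.2921

0.2921


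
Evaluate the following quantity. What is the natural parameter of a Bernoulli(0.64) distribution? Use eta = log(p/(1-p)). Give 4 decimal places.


Natural parameter for Bernoulli: eta = log(p/(1-p)).
p = 0.64, 1-p = 0.36.
p/(1-p) = 1.777778.
eta = log(1.777778) = 0.5754

0.5754


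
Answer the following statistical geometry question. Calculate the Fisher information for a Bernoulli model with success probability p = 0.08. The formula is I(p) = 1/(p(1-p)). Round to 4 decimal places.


For Bernoulli(p), Fisher information is I(p) = 1/(p*(1-p)).
p = 0.08, 1-p = 0.92.
p*(1-p) = 0.0736.
I(p) = 1/0.0736 = 13.5870

13.5870


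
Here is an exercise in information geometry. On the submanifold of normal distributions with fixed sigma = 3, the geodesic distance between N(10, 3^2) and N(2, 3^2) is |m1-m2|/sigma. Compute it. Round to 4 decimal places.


On the fixed-variance normal subfamily, geodesic distance = |m1-m2|/sigma.
|10 - 2| = 8.
sigma = 3.
d = 8/3 = 2.6667

2.6667


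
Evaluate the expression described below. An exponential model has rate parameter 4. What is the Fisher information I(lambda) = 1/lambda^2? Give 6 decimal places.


Fisher information for exponential: I(lambda) = 1/lambda^2.
lambda = 4, lambda^2 = 16.
I = 1/16 = 0.062500

0.062500


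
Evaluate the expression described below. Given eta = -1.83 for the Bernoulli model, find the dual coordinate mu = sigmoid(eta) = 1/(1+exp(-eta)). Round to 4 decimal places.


Dual coordinate (expectation parameter) for Bernoulli:
mu = 1/(1+exp(-eta)).
eta = -1.83.
exp(-eta) = exp(1.83) = 6.233887.
mu = 1/(1+6.233887) = 0.1382

0.1382


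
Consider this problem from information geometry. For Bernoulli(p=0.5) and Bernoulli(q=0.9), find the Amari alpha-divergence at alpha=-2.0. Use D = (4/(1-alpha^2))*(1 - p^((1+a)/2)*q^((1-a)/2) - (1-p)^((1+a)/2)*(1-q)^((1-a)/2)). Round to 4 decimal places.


Amari alpha-divergence:
D = (4/(1-alpha^2))*(1 - p^((1+a)/2)*q^((1-a)/2) - (1-p)^((1+a)/2)*(1-q)^((1-a)/2)).
alpha = -2.0, p = 0.5, q = 0.9.
e1 = (1+alpha)/2 = -0.5, e2 = (1-alpha)/2 = 1.5.
t1 = p^e1 * q^e2 = 0.5^-0.5 * 0.9^1.5 = 1.207477.
t2 = (1-p)^e1 * (1-q)^e2 = 0.5^-0.5 * 0.1^1.5 = 0.044721.
4/(1-alpha^2) = -1.333333.
D = -1.333333*(1 - 1.207477 - 0.044721) = 0.3363

0.3363


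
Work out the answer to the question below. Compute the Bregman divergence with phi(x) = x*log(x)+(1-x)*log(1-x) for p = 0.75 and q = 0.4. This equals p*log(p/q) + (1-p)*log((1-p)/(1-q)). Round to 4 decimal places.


Bregman divergence with negative entropy generator:
D = p*log(p/q) + (1-p)*log((1-p)/(1-q)).
p = 0.75, q = 0.4.
p*log(p/q) = 0.75*log(0.75/0.4) = 0.471456.
(1-p)*log((1-p)/(1-q)) = 0.25*log(0.25/0.6) = -0.218867.
D = 0.471456 + -0.218867 = 0.2526

0.2526


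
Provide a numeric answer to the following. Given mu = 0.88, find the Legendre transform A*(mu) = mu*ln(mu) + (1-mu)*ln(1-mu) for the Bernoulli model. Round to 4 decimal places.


Legendre transform for Bernoulli:
A*(mu) = mu*log(mu) + (1-mu)*log(1-mu).
mu = 0.88, 1-mu = 0.12.
mu*log(mu) = 0.88*log(0.88) = -0.112493.
(1-mu)*log(1-mu) = 0.12*log(0.12) = -0.254432.
A* = -0.112493 + -0.254432 = -0.3669

-0.3669


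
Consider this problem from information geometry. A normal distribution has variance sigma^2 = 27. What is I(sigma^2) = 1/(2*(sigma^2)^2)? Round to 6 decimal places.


Fisher information for variance: I(sigma^2) = 1/(2*sigma^4).
sigma^2 = 27, so sigma^4 = 729.
I = 1/(2*729) = 1/1458 = 0.000686

0.000686


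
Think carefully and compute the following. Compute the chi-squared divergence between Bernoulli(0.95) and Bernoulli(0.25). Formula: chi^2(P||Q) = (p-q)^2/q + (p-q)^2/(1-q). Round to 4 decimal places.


Chi-squared divergence between Bernoulli distributions:
chi^2 = (p-q)^2/q + (p-q)^2/(1-q).
p = 0.95, q = 0.25, p-q = 0.7.
(p-q)^2 = 0.49.
term1 = 0.49/0.25 = 1.96.
term2 = 0.49/0.75 = 0.653333.
chi^2 = 1.96 + 0.653333 = 2.6133

2.6133


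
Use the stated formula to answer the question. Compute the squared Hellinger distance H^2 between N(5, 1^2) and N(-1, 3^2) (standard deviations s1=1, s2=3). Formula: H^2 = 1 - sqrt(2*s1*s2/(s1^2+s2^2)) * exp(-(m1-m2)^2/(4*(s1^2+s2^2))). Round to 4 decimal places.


Squared Hellinger distance for Gaussians:
H^2 = 1 - sqrt(2*s1*s2/(s1^2+s2^2)) * exp(-(m1-m2)^2/(4*(s1^2+s2^2))).
s1^2 = 1, s2^2 = 9, s1^2+s2^2 = 10.
sqrt(2*1*3/(10)) = 0.774597.
(m1-m2)^2 = (6)^2 = 36.
exp(-36/(4*10)) = exp(-0.9) = 0.40657.
H^2 = 1 - 0.774597*0.40657 = 0.6851

0.6851


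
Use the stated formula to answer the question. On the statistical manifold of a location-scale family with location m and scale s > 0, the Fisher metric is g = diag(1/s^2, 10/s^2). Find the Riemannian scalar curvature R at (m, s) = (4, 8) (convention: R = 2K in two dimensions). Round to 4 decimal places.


The metric has the form g = (A dm^2 + B ds^2)/s^2 with A = 1, B = 10.
Substitute u = sqrt(A/B)*m: g = B*(du^2 + ds^2)/s^2, i.e. B times the
Poincare upper half-plane metric, which has constant Gaussian curvature -1.
Scaling a 2D metric by a constant c divides the Gaussian curvature by c,
so K = -1/B = -1/(10) = -0.1000 everywhere (the point (m, s) = (4, 8) is irrelevant:
the curvature is constant).
Scalar curvature in dimension 2: R = 2K = -2/(10) = -0.2000.

-0.2000


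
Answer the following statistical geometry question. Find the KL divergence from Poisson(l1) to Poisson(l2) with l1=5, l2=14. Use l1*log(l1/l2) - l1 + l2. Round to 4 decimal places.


KL divergence for Poisson:
KL = l1*log(l1/l2) - l1 + l2.
l1 = 5, l2 = 14.
log(5/14) = -1.029619.
l1*log(l1/l2) = 5 * -1.029619 = -5.148097.
KL = -5.148097 - 5 + 14 = 3.8519

3.8519


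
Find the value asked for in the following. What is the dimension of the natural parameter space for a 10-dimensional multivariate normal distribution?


Exponential family dimension calculation:
For 10-dim MVN: mean has 10 params, covariance has 10*11/2 = 55 unique entries.
Total dim = 10 + 55 = 65.

65


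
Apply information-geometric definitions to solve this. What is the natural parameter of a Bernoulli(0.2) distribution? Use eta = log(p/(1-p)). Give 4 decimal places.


Natural parameter for Bernoulli: eta = log(p/(1-p)).
p = 0.2, 1-p = 0.8.
p/(1-p) = 0.25.
eta = log(0.25) = -1.3863

-1.3863


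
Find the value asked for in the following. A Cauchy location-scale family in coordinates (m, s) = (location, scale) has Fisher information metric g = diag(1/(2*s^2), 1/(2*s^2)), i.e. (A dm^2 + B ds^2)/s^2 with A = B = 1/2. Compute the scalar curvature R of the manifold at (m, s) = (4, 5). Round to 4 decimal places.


The metric has the form g = (A dm^2 + B ds^2)/s^2 with A = 1/2, B = 1/2.
Substitute u = sqrt(A/B)*m: g = B*(du^2 + ds^2)/s^2, i.e. B times the
Poincare upper half-plane metric, which has constant Gaussian curvature -1.
Scaling a 2D metric by a constant c divides the Gaussian curvature by c,
so K = -1/B = -1/(1/2) = -2.0000 everywhere (the point (m, s) = (4, 5) is irrelevant:
the curvature is constant).
Scalar curvature in dimension 2: R = 2K = -2/(1/2) = -4.0000.

-4.0000


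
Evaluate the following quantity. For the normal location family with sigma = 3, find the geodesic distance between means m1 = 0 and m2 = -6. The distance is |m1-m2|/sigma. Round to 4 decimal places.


On the fixed-variance normal subfamily, geodesic distance = |m1-m2|/sigma.
|0 - -6| = 6.
sigma = 3.
d = 6/3 = 2.0000

2.0000


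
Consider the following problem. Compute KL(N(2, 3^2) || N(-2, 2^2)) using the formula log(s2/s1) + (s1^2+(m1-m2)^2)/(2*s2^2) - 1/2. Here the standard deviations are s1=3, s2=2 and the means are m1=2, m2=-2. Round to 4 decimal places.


KL divergence between normal distributions:
KL = log(s2/s1) + (s1^2 + (m1-m2)^2)/(2*s2^2) - 1/2.
log(2/3) = -0.405465.
(3^2 + (2--2)^2)/(2*2^2) = (9 + 16)/8 = 3.125.
KL = -0.405465 + 3.125 - 0.5 = 2.2195

2.2195


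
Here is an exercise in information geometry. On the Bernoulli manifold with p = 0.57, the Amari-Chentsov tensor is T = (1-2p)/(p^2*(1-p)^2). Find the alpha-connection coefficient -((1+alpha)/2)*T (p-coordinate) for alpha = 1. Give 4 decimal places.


Skewness (Amari-Chentsov) tensor: T = (1-2p)/(p^2*(1-p)^2).
p = 0.57, 1-2p = -0.14, p^2 = 0.3249, (1-p)^2 = 0.1849.
T = -0.14/(0.3249 * 0.1849) = -2.330459.
In the p-coordinate, Gamma^(alpha) = Gamma^(0) - (alpha/2)*T with Gamma^(0) = (1/2)*g'(p) = -T/2,
so Gamma^(alpha) = -((1+alpha)/2)*T.
alpha = 1, -(1+alpha)/2 = -1.0.
Gamma = -1.0 * -2.330459 = 2.3305

2.3305


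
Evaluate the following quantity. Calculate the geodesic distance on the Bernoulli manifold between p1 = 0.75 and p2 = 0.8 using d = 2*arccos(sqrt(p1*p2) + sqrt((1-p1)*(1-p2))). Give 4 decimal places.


Geodesic distance on Bernoulli manifold:
d(p1,p2) = 2*arccos(sqrt(p1*p2) + sqrt((1-p1)*(1-p2))).
sqrt(p1*p2) = sqrt(0.75*0.8) = 0.774597.
sqrt((1-p1)*(1-p2)) = sqrt(0.25*0.2) = 0.223607.
arg = 0.774597 + 0.223607 = 0.998203.
d = 2*arccos(0.998203) = 0.1199

0.1199


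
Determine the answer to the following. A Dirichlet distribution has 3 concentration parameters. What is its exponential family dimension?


Exponential family dimension calculation:
Dirichlet with 3 components has 3 natural parameters.

3


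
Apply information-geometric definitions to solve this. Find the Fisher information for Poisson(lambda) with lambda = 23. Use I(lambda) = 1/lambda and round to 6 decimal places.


Fisher information for Poisson: I(lambda) = 1/lambda.
lambda = 23.
I(lambda) = 1/23 = 0.043478

0.043478


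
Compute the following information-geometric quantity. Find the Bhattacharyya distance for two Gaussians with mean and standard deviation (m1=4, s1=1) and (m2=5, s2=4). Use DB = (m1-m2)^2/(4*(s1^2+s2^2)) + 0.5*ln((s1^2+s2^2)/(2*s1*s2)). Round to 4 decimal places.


Bhattacharyya distance between two Gaussians:
DB = (m1-m2)^2/(4*(s1^2+s2^2)) + (1/2)*ln((s1^2+s2^2)/(2*s1*s2)).
(m1-m2)^2 = (-1)^2 = 1.
s1^2+s2^2 = 1 + 16 = 17.
term1 = 1/68 = 0.014706.
term2 = 0.5*ln(17/8.0) = 0.376886.
DB = 0.014706 + 0.376886 = 0.3916

0.3916


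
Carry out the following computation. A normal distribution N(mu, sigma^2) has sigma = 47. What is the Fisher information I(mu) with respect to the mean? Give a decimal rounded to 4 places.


The Fisher information for the mean of a normal distribution is I(mu) = 1/sigma^2.
sigma = 47, so sigma^2 = 2209.
I(mu) = 1/2209 = 0.0005

0.0005


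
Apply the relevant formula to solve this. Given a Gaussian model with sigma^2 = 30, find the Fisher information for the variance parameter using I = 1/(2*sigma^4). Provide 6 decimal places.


Fisher information for variance: I(sigma^2) = 1/(2*sigma^4).
sigma^2 = 30, so sigma^4 = 900.
I = 1/(2*900) = 1/1800 = 0.000556

0.000556


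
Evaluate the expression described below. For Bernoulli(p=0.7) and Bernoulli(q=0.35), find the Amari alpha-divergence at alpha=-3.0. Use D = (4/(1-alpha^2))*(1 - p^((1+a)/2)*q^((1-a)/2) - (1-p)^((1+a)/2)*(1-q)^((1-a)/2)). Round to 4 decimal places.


Amari alpha-divergence:
D = (4/(1-alpha^2))*(1 - p^((1+a)/2)*q^((1-a)/2) - (1-p)^((1+a)/2)*(1-q)^((1-a)/2)).
alpha = -3.0, p = 0.7, q = 0.35.
e1 = (1+alpha)/2 = -1.0, e2 = (1-alpha)/2 = 2.0.
t1 = p^e1 * q^e2 = 0.7^-1.0 * 0.35^2.0 = 0.175.
t2 = (1-p)^e1 * (1-q)^e2 = 0.3^-1.0 * 0.65^2.0 = 1.408333.
4/(1-alpha^2) = -0.5.
D = -0.5*(1 - 0.175 - 1.408333) = 0.2917

0.2917


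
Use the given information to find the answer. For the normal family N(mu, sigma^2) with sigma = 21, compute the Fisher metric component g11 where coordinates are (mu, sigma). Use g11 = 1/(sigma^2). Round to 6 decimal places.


For the 2-parameter normal family, the Fisher metric has:
  g11 = 1/sigma^2, g22 = 2/sigma^2.
sigma = 21, sigma^2 = 441.
g11 = 0.002268

0.002268


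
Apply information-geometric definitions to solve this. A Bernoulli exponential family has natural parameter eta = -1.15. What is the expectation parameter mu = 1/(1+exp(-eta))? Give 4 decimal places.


Dual coordinate (expectation parameter) for Bernoulli:
mu = 1/(1+exp(-eta)).
eta = -1.15.
exp(-eta) = exp(1.15) = 3.158193.
mu = 1/(1+3.158193) = 0.2405

0.2405


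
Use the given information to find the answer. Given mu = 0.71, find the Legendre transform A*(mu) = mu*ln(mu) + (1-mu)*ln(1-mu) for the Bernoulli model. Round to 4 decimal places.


Legendre transform for Bernoulli:
A*(mu) = mu*log(mu) + (1-mu)*log(1-mu).
mu = 0.71, 1-mu = 0.29.
mu*log(mu) = 0.71*log(0.71) = -0.243168.
(1-mu)*log(1-mu) = 0.29*log(0.29) = -0.358984.
A* = -0.243168 + -0.358984 = -0.6022

-0.6022


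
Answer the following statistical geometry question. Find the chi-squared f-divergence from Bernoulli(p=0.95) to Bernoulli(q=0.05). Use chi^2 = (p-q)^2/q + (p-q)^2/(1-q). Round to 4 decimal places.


Chi-squared divergence between Bernoulli distributions:
chi^2 = (p-q)^2/q + (p-q)^2/(1-q).
p = 0.95, q = 0.05, p-q = 0.9.
(p-q)^2 = 0.81.
term1 = 0.81/0.05 = 16.2.
term2 = 0.81/0.95 = 0.852632.
chi^2 = 16.2 + 0.852632 = 17.0526

17.0526


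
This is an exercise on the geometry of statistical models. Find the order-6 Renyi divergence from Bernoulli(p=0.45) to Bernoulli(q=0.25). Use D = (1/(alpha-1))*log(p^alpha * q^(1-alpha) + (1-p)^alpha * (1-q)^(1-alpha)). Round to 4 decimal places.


Renyi divergence of order alpha between Bernoulli distributions:
D = (1/(alpha-1))*log(p^alpha * q^(1-alpha) + (1-p)^alpha * (1-q)^(1-alpha)).
alpha = 6, p = 0.45, q = 0.25.
p^alpha * q^(1-alpha) = 0.45^6 * 0.25^-5 = 8.503056.
(1-p)^alpha * (1-q)^(1-alpha) = 0.55^6 * 0.75^-5 = 0.116646.
sum = 8.503056 + 0.116646 = 8.619702.
D = (1/5)*log(8.619702) = 0.4308

0.4308


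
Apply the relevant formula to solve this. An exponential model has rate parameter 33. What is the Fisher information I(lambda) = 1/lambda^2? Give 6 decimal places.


Fisher information for exponential: I(lambda) = 1/lambda^2.
lambda = 33, lambda^2 = 1089.
I = 1/1089 = 0.000918

0.000918


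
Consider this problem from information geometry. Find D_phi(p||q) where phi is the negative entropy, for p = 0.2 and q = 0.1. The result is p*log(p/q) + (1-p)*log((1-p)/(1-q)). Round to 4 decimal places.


Bregman divergence with negative entropy generator:
D = p*log(p/q) + (1-p)*log((1-p)/(1-q)).
p = 0.2, q = 0.1.
p*log(p/q) = 0.2*log(0.2/0.1) = 0.138629.
(1-p)*log((1-p)/(1-q)) = 0.8*log(0.8/0.9) = -0.094226.
D = 0.138629 + -0.094226 = 0.0444

0.0444


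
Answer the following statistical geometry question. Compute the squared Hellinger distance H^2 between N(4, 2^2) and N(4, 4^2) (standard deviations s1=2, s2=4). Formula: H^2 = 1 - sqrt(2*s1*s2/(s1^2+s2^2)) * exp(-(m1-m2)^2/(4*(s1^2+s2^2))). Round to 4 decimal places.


Squared Hellinger distance for Gaussians:
H^2 = 1 - sqrt(2*s1*s2/(s1^2+s2^2)) * exp(-(m1-m2)^2/(4*(s1^2+s2^2))).
s1^2 = 4, s2^2 = 16, s1^2+s2^2 = 20.
sqrt(2*2*4/(20)) = 0.894427.
(m1-m2)^2 = (0)^2 = 0.
exp(-0/(4*20)) = exp(0.0) = 1.0.
H^2 = 1 - 0.894427*1.0 = 0.1056

0.1056


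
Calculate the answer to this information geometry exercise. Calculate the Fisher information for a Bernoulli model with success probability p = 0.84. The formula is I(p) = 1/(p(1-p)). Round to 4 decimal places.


For Bernoulli(p), Fisher information is I(p) = 1/(p*(1-p)).
p = 0.84, 1-p = 0.16.
p*(1-p) = 0.1344.
I(p) = 1/0.1344 = 7.4405

7.4405


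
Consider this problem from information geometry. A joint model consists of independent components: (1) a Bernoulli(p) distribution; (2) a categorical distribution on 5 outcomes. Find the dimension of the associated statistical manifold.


The dimension of a statistical manifold equals the number of free
(independent) real parameters of the model. For a product of independent
blocks the parameter counts add.
- Bernoulli (p): 1.
- categorical on 5 outcomes (probabilities sum to 1): 5-1 = 4.
Total = 1 + 4 = 5.
Dimension = 5

5


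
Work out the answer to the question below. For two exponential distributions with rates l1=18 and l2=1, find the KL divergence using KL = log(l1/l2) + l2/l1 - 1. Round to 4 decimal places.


KL divergence for exponential family:
KL = log(l1/l2) + l2/l1 - 1.
log(18/1) = 2.890372.
1/18 = 0.055556.
KL = 2.890372 + 0.055556 - 1 = 1.9459

1.9459


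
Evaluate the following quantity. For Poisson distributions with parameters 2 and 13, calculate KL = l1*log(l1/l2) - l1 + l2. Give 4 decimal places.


KL divergence for Poisson:
KL = l1*log(l1/l2) - l1 + l2.
l1 = 2, l2 = 13.
log(2/13) = -1.871802.
l1*log(l1/l2) = 2 * -1.871802 = -3.743604.
KL = -3.743604 - 2 + 13 = 7.2564

7.2564


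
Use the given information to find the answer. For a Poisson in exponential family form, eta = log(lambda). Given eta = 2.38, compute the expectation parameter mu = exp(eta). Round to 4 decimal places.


Expectation parameter for Poisson exponential family:
mu = exp(eta).
eta = 2.38.
mu = exp(2.38) = 10.8049

10.8049


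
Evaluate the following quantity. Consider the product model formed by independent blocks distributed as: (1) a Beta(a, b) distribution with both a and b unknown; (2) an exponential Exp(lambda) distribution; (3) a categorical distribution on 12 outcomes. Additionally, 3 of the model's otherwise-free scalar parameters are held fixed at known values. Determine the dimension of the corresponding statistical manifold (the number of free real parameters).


The dimension of a statistical manifold equals the number of free
(independent) real parameters of the model. For a product of independent
blocks the parameter counts add.
- Beta (a, b): 2.
- exponential (lambda): 1.
- categorical on 12 outcomes (probabilities sum to 1): 12-1 = 11.
Total = 2 + 1 + 11 = 14.
3 parameter(s) fixed at known values: 14 - 3 = 11.
Dimension = 11

11


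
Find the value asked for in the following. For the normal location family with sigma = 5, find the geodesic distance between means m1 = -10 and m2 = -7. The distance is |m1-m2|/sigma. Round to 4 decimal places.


On the fixed-variance normal subfamily, geodesic distance = |m1-m2|/sigma.
|-10 - -7| = 3.
sigma = 5.
d = 3/5 = 0.6000

0.6000


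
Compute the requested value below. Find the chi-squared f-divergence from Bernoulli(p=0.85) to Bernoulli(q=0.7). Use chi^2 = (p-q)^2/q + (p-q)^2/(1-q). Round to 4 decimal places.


Chi-squared divergence between Bernoulli distributions:
chi^2 = (p-q)^2/q + (p-q)^2/(1-q).
p = 0.85, q = 0.7, p-q = 0.15.
(p-q)^2 = 0.0225.
term1 = 0.0225/0.7 = 0.032143.
term2 = 0.0225/0.3 = 0.075.
chi^2 = 0.032143 + 0.075 = 0.1071

0.1071


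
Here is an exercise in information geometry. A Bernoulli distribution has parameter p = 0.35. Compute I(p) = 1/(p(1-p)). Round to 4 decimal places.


For Bernoulli(p), Fisher information is I(p) = 1/(p*(1-p)).
p = 0.35, 1-p = 0.65.
p*(1-p) = 0.2275.
I(p) = 1/0.2275 = 4.3956

4.3956


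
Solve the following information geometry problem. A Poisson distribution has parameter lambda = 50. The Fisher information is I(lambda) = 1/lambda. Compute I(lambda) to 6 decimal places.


Fisher information for Poisson: I(lambda) = 1/lambda.
lambda = 50.
I(lambda) = 1/50 = 0.020000

0.020000


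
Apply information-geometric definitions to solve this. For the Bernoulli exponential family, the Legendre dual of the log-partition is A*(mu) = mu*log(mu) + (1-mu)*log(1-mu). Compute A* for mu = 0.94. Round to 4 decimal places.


Legendre transform for Bernoulli:
A*(mu) = mu*log(mu) + (1-mu)*log(1-mu).
mu = 0.94, 1-mu = 0.06.
mu*log(mu) = 0.94*log(0.94) = -0.058163.
(1-mu)*log(1-mu) = 0.06*log(0.06) = -0.168805.
A* = -0.058163 + -0.168805 = -0.2270

-0.2270


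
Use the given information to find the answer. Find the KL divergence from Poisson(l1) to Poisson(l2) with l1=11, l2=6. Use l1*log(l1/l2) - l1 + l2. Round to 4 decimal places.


KL divergence for Poisson:
KL = l1*log(l1/l2) - l1 + l2.
l1 = 11, l2 = 6.
log(11/6) = 0.606136.
l1*log(l1/l2) = 11 * 0.606136 = 6.667494.
KL = 6.667494 - 11 + 6 = 1.6675

1.6675


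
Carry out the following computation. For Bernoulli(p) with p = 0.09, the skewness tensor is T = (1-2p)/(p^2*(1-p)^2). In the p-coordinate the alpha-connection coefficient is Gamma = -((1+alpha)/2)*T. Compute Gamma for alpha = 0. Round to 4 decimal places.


Skewness (Amari-Chentsov) tensor: T = (1-2p)/(p^2*(1-p)^2).
p = 0.09, 1-2p = 0.82, p^2 = 0.0081, (1-p)^2 = 0.8281.
T = 0.82/(0.0081 * 0.8281) = 122.249206.
In the p-coordinate, Gamma^(alpha) = Gamma^(0) - (alpha/2)*T with Gamma^(0) = (1/2)*g'(p) = -T/2,
so Gamma^(alpha) = -((1+alpha)/2)*T.
alpha = 0, -(1+alpha)/2 = -0.5.
Gamma = -0.5 * 122.249206 = -61.1246

-61.1246


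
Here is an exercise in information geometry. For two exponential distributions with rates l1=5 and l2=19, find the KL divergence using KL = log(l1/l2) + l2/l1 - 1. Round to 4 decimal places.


KL divergence for exponential family:
KL = log(l1/l2) + l2/l1 - 1.
log(5/19) = -1.335001.
19/5 = 3.8.
KL = -1.335001 + 3.8 - 1 = 1.4650

1.4650


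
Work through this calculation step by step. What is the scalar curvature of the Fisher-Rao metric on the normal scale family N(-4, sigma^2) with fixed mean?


This family has a single free parameter, so its statistical manifold
is 1-dimensional. The Riemann curvature tensor of any 1-dimensional
Riemannian manifold vanishes identically, so R = 0.

0


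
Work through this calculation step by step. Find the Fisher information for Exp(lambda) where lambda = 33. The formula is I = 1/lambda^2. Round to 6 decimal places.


Fisher information for exponential: I(lambda) = 1/lambda^2.
lambda = 33, lambda^2 = 1089.
I = 1/1089 = 0.000918

0.000918


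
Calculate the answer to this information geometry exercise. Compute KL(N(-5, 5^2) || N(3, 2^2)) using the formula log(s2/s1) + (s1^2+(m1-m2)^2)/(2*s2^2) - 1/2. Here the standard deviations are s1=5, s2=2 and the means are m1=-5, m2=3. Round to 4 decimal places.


KL divergence between normal distributions:
KL = log(s2/s1) + (s1^2 + (m1-m2)^2)/(2*s2^2) - 1/2.
log(2/5) = -0.916291.
(5^2 + (-5-3)^2)/(2*2^2) = (25 + 64)/8 = 11.125.
KL = -0.916291 + 11.125 - 0.5 = 9.7087

9.7087


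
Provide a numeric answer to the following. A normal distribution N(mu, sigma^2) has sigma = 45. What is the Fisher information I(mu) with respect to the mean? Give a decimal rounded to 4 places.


The Fisher information for the mean of a normal distribution is I(mu) = 1/sigma^2.
sigma = 45, so sigma^2 = 2025.
I(mu) = 1/2025 = 0.0005

0.0005


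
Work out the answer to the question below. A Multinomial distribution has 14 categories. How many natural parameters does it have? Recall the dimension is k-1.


Exponential family dimension calculation:
For Multinomial with k=14 categories, dim = k-1 = 13.

13


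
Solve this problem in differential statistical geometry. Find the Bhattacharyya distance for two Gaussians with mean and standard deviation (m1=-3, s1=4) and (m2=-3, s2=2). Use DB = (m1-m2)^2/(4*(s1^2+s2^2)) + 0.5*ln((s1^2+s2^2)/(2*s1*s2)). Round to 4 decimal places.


Bhattacharyya distance between two Gaussians:
DB = (m1-m2)^2/(4*(s1^2+s2^2)) + (1/2)*ln((s1^2+s2^2)/(2*s1*s2)).
(m1-m2)^2 = (0)^2 = 0.
s1^2+s2^2 = 16 + 4 = 20.
term1 = 0/80 = 0.0.
term2 = 0.5*ln(20/16.0) = 0.111572.
DB = 0.0 + 0.111572 = 0.1116

0.1116


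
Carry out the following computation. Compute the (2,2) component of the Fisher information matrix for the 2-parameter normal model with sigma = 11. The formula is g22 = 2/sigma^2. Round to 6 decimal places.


For the 2-parameter normal family, the Fisher metric has:
  g11 = 1/sigma^2, g22 = 2/sigma^2.
sigma = 11, sigma^2 = 121.
g22 = 0.016529

0.016529


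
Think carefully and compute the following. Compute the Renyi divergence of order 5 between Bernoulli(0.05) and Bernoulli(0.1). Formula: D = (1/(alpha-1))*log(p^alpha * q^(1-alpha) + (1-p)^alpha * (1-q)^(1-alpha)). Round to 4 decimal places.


Renyi divergence of order alpha between Bernoulli distributions:
D = (1/(alpha-1))*log(p^alpha * q^(1-alpha) + (1-p)^alpha * (1-q)^(1-alpha)).
alpha = 5, p = 0.05, q = 0.1.
p^alpha * q^(1-alpha) = 0.05^5 * 0.1^-4 = 0.003125.
(1-p)^alpha * (1-q)^(1-alpha) = 0.95^5 * 0.9^-4 = 1.179364.
sum = 0.003125 + 1.179364 = 1.182489.
D = (1/4)*log(1.182489) = 0.0419

0.0419


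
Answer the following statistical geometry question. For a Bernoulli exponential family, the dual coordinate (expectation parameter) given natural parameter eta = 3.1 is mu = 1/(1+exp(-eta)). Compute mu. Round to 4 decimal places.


Dual coordinate (expectation parameter) for Bernoulli:
mu = 1/(1+exp(-eta)).
eta = 3.1.
exp(-eta) = exp(-3.1) = 0.045049.
mu = 1/(1+0.045049) = 0.9569

0.9569


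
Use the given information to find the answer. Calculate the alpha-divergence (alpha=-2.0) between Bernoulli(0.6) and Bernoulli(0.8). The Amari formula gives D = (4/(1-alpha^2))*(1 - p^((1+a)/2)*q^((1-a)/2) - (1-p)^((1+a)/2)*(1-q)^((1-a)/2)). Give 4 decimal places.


Amari alpha-divergence:
D = (4/(1-alpha^2))*(1 - p^((1+a)/2)*q^((1-a)/2) - (1-p)^((1+a)/2)*(1-q)^((1-a)/2)).
alpha = -2.0, p = 0.6, q = 0.8.
e1 = (1+alpha)/2 = -0.5, e2 = (1-alpha)/2 = 1.5.
t1 = p^e1 * q^e2 = 0.6^-0.5 * 0.8^1.5 = 0.92376.
t2 = (1-p)^e1 * (1-q)^e2 = 0.4^-0.5 * 0.2^1.5 = 0.141421.
4/(1-alpha^2) = -1.333333.
D = -1.333333*(1 - 0.92376 - 0.141421) = 0.0869

0.0869


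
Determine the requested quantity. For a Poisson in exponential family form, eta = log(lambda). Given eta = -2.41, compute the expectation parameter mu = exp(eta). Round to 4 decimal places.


Expectation parameter for Poisson exponential family:
mu = exp(eta).
eta = -2.41.
mu = exp(-2.41) = 0.0898

0.0898


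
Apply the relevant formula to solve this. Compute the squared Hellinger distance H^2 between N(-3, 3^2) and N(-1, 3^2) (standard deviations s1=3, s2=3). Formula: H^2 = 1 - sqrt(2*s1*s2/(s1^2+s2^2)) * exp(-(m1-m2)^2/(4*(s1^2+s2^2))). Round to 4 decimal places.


Squared Hellinger distance for Gaussians:
H^2 = 1 - sqrt(2*s1*s2/(s1^2+s2^2)) * exp(-(m1-m2)^2/(4*(s1^2+s2^2))).
s1^2 = 9, s2^2 = 9, s1^2+s2^2 = 18.
sqrt(2*3*3/(18)) = 1.0.
(m1-m2)^2 = (-2)^2 = 4.
exp(-4/(4*18)) = exp(-0.055556) = 0.945959.
H^2 = 1 - 1.0*0.945959 = 0.0540

0.0540


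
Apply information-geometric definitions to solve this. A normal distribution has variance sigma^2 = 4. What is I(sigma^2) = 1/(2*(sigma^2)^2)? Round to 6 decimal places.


Fisher information for variance: I(sigma^2) = 1/(2*sigma^4).
sigma^2 = 4, so sigma^4 = 16.
I = 1/(2*16) = 1/32 = 0.031250

0.031250


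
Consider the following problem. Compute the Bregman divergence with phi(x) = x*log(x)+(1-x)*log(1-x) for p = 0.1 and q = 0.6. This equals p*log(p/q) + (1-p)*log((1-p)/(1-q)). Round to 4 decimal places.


Bregman divergence with negative entropy generator:
D = p*log(p/q) + (1-p)*log((1-p)/(1-q)).
p = 0.1, q = 0.6.
p*log(p/q) = 0.1*log(0.1/0.6) = -0.179176.
(1-p)*log((1-p)/(1-q)) = 0.9*log(0.9/0.4) = 0.729837.
D = -0.179176 + 0.729837 = 0.5507

0.5507


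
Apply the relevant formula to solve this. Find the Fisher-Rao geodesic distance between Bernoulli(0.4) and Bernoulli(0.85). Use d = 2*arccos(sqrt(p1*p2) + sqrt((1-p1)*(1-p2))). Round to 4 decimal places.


Geodesic distance on Bernoulli manifold:
d(p1,p2) = 2*arccos(sqrt(p1*p2) + sqrt((1-p1)*(1-p2))).
sqrt(p1*p2) = sqrt(0.4*0.85) = 0.583095.
sqrt((1-p1)*(1-p2)) = sqrt(0.6*0.15) = 0.3.
arg = 0.583095 + 0.3 = 0.883095.
d = 2*arccos(0.883095) = 0.9768

0.9768


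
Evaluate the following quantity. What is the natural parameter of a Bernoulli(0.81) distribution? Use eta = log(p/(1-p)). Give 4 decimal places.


Natural parameter for Bernoulli: eta = log(p/(1-p)).
p = 0.81, 1-p = 0.19.
p/(1-p) = 4.263158.
eta = log(4.263158) = 1.4500

1.4500


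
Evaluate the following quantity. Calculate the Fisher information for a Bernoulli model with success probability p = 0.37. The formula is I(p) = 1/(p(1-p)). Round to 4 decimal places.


For Bernoulli(p), Fisher information is I(p) = 1/(p*(1-p)).
p = 0.37, 1-p = 0.63.
p*(1-p) = 0.2331.
I(p) = 1/0.2331 = 4.2900

4.2900


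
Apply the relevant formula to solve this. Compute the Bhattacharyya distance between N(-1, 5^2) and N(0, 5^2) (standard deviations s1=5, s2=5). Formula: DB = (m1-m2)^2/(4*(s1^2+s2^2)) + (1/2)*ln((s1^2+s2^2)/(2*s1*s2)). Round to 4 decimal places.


Bhattacharyya distance between two Gaussians:
DB = (m1-m2)^2/(4*(s1^2+s2^2)) + (1/2)*ln((s1^2+s2^2)/(2*s1*s2)).
(m1-m2)^2 = (-1)^2 = 1.
s1^2+s2^2 = 25 + 25 = 50.
term1 = 1/200 = 0.005.
term2 = 0.5*ln(50/50.0) = 0.0.
DB = 0.005 + 0.0 = 0.0050

0.0050
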